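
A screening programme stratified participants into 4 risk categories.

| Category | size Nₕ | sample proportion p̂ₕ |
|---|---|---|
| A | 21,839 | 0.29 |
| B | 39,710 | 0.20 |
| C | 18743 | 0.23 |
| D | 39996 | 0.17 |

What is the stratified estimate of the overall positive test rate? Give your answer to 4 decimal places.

Wₕ = Nₕ/N with N = 120288: 0.1816, 0.3301, 0.1558, 0.3325.
p̂_st = 0.1816·0.29 + 0.3301·0.20 + 0.1558·0.23 + 0.3325·0.17 ≈ 0.211040... → 0.2110.

0.2110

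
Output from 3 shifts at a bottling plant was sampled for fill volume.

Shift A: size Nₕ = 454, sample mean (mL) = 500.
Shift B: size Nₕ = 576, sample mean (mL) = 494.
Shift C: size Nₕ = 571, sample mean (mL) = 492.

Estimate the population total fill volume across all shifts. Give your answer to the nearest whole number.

792476

Estimate total by summing Nₕ·x̄ₕ over strata.
454·500 + 576·494 + 571·492 = 227000 + 284544 + 280932 = 792476.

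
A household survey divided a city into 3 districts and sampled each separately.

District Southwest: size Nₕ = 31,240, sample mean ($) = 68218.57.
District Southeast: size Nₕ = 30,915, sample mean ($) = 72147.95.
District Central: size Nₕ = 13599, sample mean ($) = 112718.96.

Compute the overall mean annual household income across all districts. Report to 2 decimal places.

N = 31240 + 30915 + 13599 = 75754.
Overall mean = Σ (Nₕ/N)·x̄ₕ — weight by population share, not a simple average.
Σ Nₕx̄ₕ = 31240·68218.57 + 30915·72147.95 + 13599·112718.96 = 2131148126.8 + 2230453874.25 + 1532865137.04 = 5894467138.09.
Divide by N: 5894467138.09 / 75754 = 77810.6389... → 77810.64.

77810.64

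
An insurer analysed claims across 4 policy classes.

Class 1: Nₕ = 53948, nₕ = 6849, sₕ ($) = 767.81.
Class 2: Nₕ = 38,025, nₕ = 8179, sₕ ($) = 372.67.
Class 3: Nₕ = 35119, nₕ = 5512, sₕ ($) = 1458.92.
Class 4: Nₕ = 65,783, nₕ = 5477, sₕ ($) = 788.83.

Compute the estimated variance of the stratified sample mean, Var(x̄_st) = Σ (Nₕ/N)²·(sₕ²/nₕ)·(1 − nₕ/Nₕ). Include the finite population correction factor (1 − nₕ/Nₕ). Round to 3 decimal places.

N = 192875. Term for each stratum: Wₕ²sₕ²/nₕ·(1−nₕ/Nₕ).
Var(x̄_st) = 5.879163 + 0.518027 + 10.792906 + 12.115642 = 29.305738 → 29.306.

29.306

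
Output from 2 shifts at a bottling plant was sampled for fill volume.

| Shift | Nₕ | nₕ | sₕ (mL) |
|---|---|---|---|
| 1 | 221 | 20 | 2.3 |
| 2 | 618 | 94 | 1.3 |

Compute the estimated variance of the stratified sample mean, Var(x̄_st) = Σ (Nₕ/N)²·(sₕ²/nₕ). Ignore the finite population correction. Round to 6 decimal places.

0.028107

N = 839. Term for each stratum: Wₕ²sₕ²/nₕ.
Var(x̄_st) = 0.018352123 + 0.009754654 = 0.028106777 → 0.028107.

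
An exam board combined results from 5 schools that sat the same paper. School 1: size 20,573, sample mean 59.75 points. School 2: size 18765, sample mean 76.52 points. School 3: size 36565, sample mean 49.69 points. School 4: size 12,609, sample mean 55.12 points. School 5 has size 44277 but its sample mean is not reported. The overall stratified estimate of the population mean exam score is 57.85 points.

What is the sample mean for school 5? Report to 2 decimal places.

56.57

N = 20573 + 18765 + 36565 + 12609 + 44277 = 132789.
Overall total = μ·N = 57.85·132789 = 7681843.65.
Subtract the known strata: 20573·59.75 + 18765·76.52 + 36565·49.69 + 12609·55.12 = 5177057.48.
Remaining total for school 5: 7681843.65 − 5177057.48 = 2504786.17.
Divide by its size: 2504786.17 / 44277 = 56.5708... → 56.57.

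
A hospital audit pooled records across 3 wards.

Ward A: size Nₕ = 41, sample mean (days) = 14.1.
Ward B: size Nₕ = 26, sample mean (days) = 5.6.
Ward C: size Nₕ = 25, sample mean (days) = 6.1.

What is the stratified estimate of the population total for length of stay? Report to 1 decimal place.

876.2

A: 41·14.1 = 578.1
B: 26·5.6 = 145.6
C: 25·6.1 = 152.5
τ̂ = Σ Nₕx̄ₕ = 876.2.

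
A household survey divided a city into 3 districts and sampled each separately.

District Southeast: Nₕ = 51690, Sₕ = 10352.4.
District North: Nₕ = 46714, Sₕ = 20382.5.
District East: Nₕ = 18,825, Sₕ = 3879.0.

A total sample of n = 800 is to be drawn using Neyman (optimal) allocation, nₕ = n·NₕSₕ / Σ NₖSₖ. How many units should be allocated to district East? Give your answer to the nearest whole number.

Σ NₕSₕ = 51690·10352.4 + 46714·20382.5 + 18825·3879.0 = 1560285836.
Share for East: 73022175/1560285836 = 0.04680.
n_East = 800 × 0.04680 = 37.440... → 37.

37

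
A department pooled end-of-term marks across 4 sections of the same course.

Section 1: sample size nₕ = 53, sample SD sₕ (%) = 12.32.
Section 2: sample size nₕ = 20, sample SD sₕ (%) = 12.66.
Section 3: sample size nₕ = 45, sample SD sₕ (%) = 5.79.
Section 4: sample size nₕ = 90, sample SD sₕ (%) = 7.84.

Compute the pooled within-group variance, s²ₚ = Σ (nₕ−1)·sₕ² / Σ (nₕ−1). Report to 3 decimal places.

87.664

Degrees of freedom: 52 + 19 + 44 + 89 = 204.
Σ(nₕ−1)sₕ² = 52·151.7824 + 19·160.2756 + 44·33.5241 + 89·61.4656 = 17883.42.
s²ₚ = 17883.42 / 204 = 87.66382... → 87.664.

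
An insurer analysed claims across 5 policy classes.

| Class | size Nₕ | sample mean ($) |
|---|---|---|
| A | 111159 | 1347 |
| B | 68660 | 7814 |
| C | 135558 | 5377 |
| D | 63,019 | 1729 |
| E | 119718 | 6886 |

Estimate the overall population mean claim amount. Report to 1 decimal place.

N = 498114; weights Wₕ = Nₕ/N = (0.2232, 0.1378, 0.2721, 0.1265, 0.2403).
x̄_st = Σ Wₕ·x̄ₕ = 0.2232·1347 + 0.1378·7814 + 0.2721·5377 + 0.1265·1729 + 0.2403·6886 ≈ 4714.732...
→ 4714.7.

4714.7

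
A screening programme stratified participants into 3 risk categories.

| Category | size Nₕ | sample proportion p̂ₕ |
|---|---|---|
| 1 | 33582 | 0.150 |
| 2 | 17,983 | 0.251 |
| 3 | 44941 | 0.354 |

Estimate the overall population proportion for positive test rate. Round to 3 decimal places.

Wₕ = Nₕ/N with N = 96506: 0.3480, 0.1863, 0.4657.
p̂_st = 0.3480·0.150 + 0.1863·0.251 + 0.4657·0.354 ≈ 0.26382... → 0.264.

0.264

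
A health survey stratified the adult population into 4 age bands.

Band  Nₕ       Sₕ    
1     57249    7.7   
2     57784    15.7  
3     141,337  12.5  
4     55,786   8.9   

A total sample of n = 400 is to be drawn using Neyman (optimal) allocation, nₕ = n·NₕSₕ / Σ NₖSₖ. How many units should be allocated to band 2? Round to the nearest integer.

100

Σ NₕSₕ = 57249·7.7 + 57784·15.7 + 141337·12.5 + 55786·8.9 = 3611234.
Share for 2: 907208.8/3611234 = 0.25122.
n_2 = 400 × 0.25122 = 100.487... → 100.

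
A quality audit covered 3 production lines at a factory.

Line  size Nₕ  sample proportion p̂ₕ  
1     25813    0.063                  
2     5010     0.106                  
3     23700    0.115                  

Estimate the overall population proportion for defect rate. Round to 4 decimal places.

0.0896

N = 25813 + 5010 + 23700 = 54523.
Overall proportion = Σ (Nₕ/N)·p̂ₕ.
Σ Nₕp̂ₕ = 1626.219 + 531.06 + 2725.5 = 4882.779.
4882.779 / 54523 = 0.089554... → 0.0896.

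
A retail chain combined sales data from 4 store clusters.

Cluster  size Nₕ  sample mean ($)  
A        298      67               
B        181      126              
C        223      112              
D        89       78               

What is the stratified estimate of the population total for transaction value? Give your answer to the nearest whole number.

74690

Estimate total by summing Nₕ·x̄ₕ over strata.
298·67 + 181·126 + 223·112 + 89·78 = 19966 + 22806 + 24976 + 6942 = 74690.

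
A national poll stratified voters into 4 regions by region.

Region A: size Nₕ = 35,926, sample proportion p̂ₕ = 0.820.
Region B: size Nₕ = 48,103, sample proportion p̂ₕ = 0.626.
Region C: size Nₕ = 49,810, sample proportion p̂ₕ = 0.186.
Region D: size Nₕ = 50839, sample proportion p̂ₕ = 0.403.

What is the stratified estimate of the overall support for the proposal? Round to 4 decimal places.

N = 35926 + 48103 + 49810 + 50839 = 184678.
Overall proportion = Σ (Nₕ/N)·p̂ₕ.
Σ Nₕp̂ₕ = 29459.32 + 30112.478 + 9264.66 + 20488.117 = 89324.575.
89324.575 / 184678 = 0.483677... → 0.4837.

0.4837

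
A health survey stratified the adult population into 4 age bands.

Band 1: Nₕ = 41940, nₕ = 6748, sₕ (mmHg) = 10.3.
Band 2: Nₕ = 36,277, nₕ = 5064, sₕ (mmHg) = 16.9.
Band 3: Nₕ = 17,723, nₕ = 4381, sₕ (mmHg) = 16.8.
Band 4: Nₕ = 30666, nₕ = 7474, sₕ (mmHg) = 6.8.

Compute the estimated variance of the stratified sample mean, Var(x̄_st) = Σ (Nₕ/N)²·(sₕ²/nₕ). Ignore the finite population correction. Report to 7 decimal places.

0.0079812

N = 126606. Term for each stratum: Wₕ²sₕ²/nₕ.
Var(x̄_st) = 0.0017252326 + 0.0046305637 + 0.0012624413 + 0.0003629697 = 0.0079812074 → 0.0079812.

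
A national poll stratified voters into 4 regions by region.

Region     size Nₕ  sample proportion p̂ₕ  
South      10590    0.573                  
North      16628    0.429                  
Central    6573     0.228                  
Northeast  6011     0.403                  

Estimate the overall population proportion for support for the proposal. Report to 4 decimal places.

0.4302

Wₕ = Nₕ/N with N = 39802: 0.2661, 0.4178, 0.1651, 0.1510.
p̂_st = 0.2661·0.573 + 0.4178·0.429 + 0.1651·0.228 + 0.1510·0.403 ≈ 0.430193... → 0.4302.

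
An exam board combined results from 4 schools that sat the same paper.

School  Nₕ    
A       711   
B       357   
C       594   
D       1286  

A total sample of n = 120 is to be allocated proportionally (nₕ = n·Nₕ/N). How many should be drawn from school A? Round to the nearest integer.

29

Share of school A = 711/2948 = 0.24118.
Allocate 120 × 0.24118 = 28.942... → 29.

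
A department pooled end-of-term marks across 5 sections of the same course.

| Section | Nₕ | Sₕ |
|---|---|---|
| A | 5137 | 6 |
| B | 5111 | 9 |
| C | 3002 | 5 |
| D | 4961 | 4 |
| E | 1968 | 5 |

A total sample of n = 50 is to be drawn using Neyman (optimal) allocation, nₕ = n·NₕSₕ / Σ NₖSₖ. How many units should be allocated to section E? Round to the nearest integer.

Σ NₕSₕ = 5137·6 + 5111·9 + 3002·5 + 4961·4 + 1968·5 = 121515.
Share for E: 9840/121515 = 0.08098.
n_E = 50 × 0.08098 = 4.049... → 4.

4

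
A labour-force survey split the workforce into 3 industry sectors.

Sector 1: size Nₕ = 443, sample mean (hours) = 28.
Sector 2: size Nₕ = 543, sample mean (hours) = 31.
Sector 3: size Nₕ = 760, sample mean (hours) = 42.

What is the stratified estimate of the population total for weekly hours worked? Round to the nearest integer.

61157

Estimate total by summing Nₕ·x̄ₕ over strata.
443·28 + 543·31 + 760·42 = 12404 + 16833 + 31920 = 61157.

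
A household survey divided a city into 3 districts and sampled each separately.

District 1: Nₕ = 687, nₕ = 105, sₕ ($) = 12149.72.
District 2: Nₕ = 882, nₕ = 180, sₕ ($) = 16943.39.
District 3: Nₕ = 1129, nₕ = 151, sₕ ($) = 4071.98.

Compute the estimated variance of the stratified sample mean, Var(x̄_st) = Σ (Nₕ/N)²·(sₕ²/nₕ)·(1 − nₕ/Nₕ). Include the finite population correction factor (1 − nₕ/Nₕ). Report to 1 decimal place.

N = 2698; Wₕ = Nₕ/N.
district 1: (687/2698)²·12149.72²/105·(1 − 105/687) = 77221.6489
district 2: (882/2698)²·16943.39²/180·(1 − 180/882) = 135659.4077
district 3: (1129/2698)²·4071.98²/151·(1 − 151/1129) = 16656.4801
Sum = 229537.5367 → 229537.5.

229537.5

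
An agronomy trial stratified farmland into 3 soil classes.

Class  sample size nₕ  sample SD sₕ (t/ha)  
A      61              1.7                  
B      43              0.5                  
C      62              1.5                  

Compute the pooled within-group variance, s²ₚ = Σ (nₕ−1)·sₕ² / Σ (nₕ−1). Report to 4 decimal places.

A: (61−1)·1.7² = 60·2.89 = 173.4
B: (43−1)·0.5² = 42·0.25 = 10.5
C: (62−1)·1.5² = 61·2.25 = 137.25
Numerator = 321.15; denominator = Σ(nₕ−1) = 163.
s²ₚ = 321.15/163 = 1.970245... → 1.9702.

1.9702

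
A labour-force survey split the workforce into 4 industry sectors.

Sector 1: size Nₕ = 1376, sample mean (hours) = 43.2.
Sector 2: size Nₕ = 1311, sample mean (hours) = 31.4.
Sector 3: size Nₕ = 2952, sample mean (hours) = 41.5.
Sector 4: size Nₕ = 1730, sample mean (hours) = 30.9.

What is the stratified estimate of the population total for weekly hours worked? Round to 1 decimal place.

276573.6

Estimate total by summing Nₕ·x̄ₕ over strata.
1376·43.2 + 1311·31.4 + 2952·41.5 + 1730·30.9 = 59443.2 + 41165.4 + 122508 + 53457 = 276573.6.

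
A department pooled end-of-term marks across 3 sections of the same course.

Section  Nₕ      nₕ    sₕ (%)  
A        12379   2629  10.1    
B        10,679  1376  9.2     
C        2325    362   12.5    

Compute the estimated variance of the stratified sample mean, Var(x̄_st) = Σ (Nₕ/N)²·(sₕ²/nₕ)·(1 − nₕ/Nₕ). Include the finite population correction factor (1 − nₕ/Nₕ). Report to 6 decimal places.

N = 25383; Wₕ = Nₕ/N.
section A: (12379/25383)²·10.1²/2629·(1 − 2629/12379) = 0.007268695
section B: (10679/25383)²·9.2²/1376·(1 − 1376/10679) = 0.009484729
section C: (2325/25383)²·12.5²/362·(1 − 362/2325) = 0.003057517
Sum = 0.019810940 → 0.019811.

0.019811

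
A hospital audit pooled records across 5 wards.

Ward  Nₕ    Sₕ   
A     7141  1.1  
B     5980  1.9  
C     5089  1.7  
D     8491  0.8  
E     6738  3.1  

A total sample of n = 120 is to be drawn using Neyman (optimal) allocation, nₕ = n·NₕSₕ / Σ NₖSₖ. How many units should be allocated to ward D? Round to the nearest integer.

A: NₕSₕ = 7141·1.1 = 7855.1
B: NₕSₕ = 5980·1.9 = 11362
C: NₕSₕ = 5089·1.7 = 8651.3
D: NₕSₕ = 8491·0.8 = 6792.8
E: NₕSₕ = 6738·3.1 = 20887.8
Σ NₕSₕ = 55549.
n_D = 120·6792.8/55549 = 14.674... → 15.

15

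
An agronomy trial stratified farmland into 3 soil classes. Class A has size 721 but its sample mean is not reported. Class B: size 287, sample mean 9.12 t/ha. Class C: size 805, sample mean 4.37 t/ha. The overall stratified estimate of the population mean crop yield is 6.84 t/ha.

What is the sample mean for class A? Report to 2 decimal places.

N = 721 + 287 + 805 = 1813.
Overall total = μ·N = 6.84·1813 = 12400.92.
Subtract the known strata: 287·9.12 + 805·4.37 = 6135.29.
Remaining total for class A: 12400.92 − 6135.29 = 6265.63.
Divide by its size: 6265.63 / 721 = 8.6902... → 8.69.

8.69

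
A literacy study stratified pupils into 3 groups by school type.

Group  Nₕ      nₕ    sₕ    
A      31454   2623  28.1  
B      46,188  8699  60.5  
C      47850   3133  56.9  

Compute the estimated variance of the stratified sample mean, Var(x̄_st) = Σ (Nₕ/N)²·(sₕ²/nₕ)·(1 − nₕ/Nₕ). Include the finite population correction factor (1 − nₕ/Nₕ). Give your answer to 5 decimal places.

N = 125492; Wₕ = Nₕ/N.
group A: (31454/125492)²·28.1²/2623·(1 − 2623/31454) = 0.01733476
group B: (46188/125492)²·60.5²/8699·(1 − 8699/46188) = 0.04626391
group C: (47850/125492)²·56.9²/3133·(1 − 3133/47850) = 0.14040632
Sum = 0.20400499 → 0.20400.

0.20400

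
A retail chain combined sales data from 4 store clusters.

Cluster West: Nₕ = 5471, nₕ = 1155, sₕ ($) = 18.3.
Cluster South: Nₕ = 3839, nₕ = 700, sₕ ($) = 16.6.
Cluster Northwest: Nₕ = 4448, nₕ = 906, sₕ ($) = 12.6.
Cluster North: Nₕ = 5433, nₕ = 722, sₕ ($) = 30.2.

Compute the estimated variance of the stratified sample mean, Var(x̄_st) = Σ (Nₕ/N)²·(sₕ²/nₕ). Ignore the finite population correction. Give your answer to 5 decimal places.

N = 19191. Term for each stratum: Wₕ²sₕ²/nₕ.
Var(x̄_st) = 0.02356451 + 0.01575285 + 0.00941342 + 0.10124204 = 0.14997282 → 0.14997.

0.14997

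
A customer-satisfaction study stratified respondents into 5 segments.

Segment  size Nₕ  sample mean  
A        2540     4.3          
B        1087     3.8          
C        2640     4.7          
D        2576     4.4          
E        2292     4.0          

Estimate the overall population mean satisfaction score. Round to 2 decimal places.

4.31

N = 2540 + 1087 + 2640 + 2576 + 2292 = 11135.
The stratified mean weights each stratum mean by its population share Nₕ/N.
Σ Nₕx̄ₕ = 2540·4.3 + 1087·3.8 + 2640·4.7 + 2576·4.4 + 2292·4.0 = 10922 + 4130.6 + 12408 + 11334.4 + 9168 = 47963.
Divide by N: 47963 / 11135 = 4.3074... → 4.31.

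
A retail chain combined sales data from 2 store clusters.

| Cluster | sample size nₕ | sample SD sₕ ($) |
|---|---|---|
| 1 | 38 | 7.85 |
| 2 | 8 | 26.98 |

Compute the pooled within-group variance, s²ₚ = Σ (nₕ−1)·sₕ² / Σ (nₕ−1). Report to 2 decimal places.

167.62

1: (38−1)·7.85² = 37·61.6225 = 2280.0325
2: (8−1)·26.98² = 7·727.9204 = 5095.4428
Numerator = 7375.4753; denominator = Σ(nₕ−1) = 44.
s²ₚ = 7375.4753/44 = 167.6244... → 167.62.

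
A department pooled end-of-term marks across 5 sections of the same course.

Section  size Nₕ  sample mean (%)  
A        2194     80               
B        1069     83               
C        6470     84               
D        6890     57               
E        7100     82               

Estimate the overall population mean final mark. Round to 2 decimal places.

75.14

N = 2194 + 1069 + 6470 + 6890 + 7100 = 23723.
Weight each subgroup mean by Nₕ/N and sum.
Σ Nₕx̄ₕ = 2194·80 + 1069·83 + 6470·84 + 6890·57 + 7100·82 = 175520 + 88727 + 543480 + 392730 + 582200 = 1782657.
Divide by N: 1782657 / 23723 = 75.1447... → 75.14.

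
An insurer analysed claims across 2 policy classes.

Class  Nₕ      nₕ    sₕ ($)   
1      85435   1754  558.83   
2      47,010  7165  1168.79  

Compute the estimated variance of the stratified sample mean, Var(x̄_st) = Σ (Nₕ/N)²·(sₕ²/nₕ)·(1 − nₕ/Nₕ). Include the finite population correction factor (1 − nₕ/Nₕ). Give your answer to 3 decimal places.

N = 132445. Term for each stratum: Wₕ²sₕ²/nₕ·(1−nₕ/Nₕ).
Var(x̄_st) = 72.564029 + 20.358685 = 92.922714 → 92.923.

92.923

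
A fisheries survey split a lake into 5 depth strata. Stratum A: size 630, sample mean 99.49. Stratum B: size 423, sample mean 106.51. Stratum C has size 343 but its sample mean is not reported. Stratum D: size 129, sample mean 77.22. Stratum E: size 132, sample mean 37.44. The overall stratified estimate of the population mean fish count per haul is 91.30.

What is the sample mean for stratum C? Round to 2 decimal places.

83.52

N = 630 + 423 + 343 + 129 + 132 = 1657.
Overall total = μ·N = 91.30·1657 = 151284.1.
Subtract the known strata: 630·99.49 + 423·106.51 + 129·77.22 + 132·37.44 = 122635.89.
Remaining total for stratum C: 151284.1 − 122635.89 = 28648.21.
Divide by its size: 28648.21 / 343 = 83.5225... → 83.52.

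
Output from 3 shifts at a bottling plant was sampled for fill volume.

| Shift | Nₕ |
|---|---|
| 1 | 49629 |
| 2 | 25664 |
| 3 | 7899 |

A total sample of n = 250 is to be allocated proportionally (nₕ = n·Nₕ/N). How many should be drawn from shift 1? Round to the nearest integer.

149

Share of shift 1 = 49629/83192 = 0.59656.
Allocate 250 × 0.59656 = 149.140... → 149.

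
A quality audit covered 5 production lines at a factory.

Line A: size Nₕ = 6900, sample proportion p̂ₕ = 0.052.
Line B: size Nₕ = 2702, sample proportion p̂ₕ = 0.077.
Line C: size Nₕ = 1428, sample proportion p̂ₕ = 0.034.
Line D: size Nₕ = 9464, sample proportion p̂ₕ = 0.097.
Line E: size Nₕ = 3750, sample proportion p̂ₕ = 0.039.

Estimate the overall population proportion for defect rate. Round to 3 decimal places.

0.069

Wₕ = Nₕ/N with N = 24244: 0.2846, 0.1115, 0.0589, 0.3904, 0.1547.
p̂_st = 0.2846·0.052 + 0.1115·0.077 + 0.0589·0.034 + 0.3904·0.097 + 0.1547·0.039 ≈ 0.06928... → 0.069.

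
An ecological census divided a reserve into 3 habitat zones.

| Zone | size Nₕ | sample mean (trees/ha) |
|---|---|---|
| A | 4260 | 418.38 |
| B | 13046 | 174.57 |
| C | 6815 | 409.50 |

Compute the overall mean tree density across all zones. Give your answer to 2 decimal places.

284.00

N = 4260 + 13046 + 6815 = 24121.
Overall mean = Σ (Nₕ/N)·x̄ₕ — weight by population share, not a simple average.
Σ Nₕx̄ₕ = 4260·418.38 + 13046·174.57 + 6815·409.50 = 1782298.8 + 2277440.22 + 2790742.5 = 6850481.52.
Divide by N: 6850481.52 / 24121 = 284.0049... → 284.00.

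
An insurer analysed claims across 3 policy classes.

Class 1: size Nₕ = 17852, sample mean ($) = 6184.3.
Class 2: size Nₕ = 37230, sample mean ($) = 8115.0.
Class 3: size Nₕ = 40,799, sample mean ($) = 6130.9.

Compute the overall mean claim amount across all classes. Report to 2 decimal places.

6911.26

x̄_st = (Σ Nₕx̄ₕ) / (Σ Nₕ) = (17852·6184.3 + 37230·8115.0 + 40799·6130.9) / 95881
= 662658162.7 / 95881 = 6911.2563... → 6911.26.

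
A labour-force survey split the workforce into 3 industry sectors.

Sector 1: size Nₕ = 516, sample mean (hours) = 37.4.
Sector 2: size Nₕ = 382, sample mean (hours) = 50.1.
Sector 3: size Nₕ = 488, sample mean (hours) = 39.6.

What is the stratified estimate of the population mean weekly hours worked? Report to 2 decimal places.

N = 1386; weights Wₕ = Nₕ/N = (0.3723, 0.2756, 0.3521).
x̄_st = Σ Wₕ·x̄ₕ = 0.3723·37.4 + 0.2756·50.1 + 0.3521·39.6 ≈ 41.6749...
→ 41.67.

41.67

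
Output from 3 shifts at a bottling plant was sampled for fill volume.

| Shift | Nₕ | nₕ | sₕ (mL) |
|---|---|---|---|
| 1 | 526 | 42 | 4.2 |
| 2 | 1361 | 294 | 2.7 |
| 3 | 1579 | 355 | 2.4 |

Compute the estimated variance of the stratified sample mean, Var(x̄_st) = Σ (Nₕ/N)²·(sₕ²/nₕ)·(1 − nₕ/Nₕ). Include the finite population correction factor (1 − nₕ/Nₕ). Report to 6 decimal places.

0.014508

N = 3466. Term for each stratum: Wₕ²sₕ²/nₕ·(1−nₕ/Nₕ).
Var(x̄_st) = 0.008900682 + 0.002997406 + 0.002610361 = 0.014508449 → 0.014508.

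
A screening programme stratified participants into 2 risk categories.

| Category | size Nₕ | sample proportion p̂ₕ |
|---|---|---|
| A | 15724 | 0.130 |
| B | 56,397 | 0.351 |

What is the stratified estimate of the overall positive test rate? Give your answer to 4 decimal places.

Wₕ = Nₕ/N with N = 72121: 0.2180, 0.7820.
p̂_st = 0.2180·0.130 + 0.7820·0.351 ≈ 0.302817... → 0.3028.

0.3028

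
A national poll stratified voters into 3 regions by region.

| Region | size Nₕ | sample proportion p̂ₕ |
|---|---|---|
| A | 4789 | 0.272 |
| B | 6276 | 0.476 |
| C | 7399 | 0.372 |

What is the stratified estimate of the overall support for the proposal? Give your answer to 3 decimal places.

Wₕ = Nₕ/N with N = 18464: 0.2594, 0.3399, 0.4007.
p̂_st = 0.2594·0.272 + 0.3399·0.476 + 0.4007·0.372 ≈ 0.38141... → 0.381.

0.381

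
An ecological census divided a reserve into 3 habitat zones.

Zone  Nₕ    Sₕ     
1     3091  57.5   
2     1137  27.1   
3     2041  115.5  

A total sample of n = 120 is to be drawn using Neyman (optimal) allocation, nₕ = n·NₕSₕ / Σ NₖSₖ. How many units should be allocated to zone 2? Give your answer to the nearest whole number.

1: NₕSₕ = 3091·57.5 = 177732.5
2: NₕSₕ = 1137·27.1 = 30812.7
3: NₕSₕ = 2041·115.5 = 235735.5
Σ NₕSₕ = 444280.7.
n_2 = 120·30812.7/444280.7 = 8.322... → 8.

8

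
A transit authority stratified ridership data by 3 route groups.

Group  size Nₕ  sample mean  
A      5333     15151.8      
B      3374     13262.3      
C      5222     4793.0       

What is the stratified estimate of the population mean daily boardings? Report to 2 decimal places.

10810.58

N = 13929; weights Wₕ = Nₕ/N = (0.3829, 0.2422, 0.3749).
x̄_st = Σ Wₕ·x̄ₕ = 0.3829·15151.8 + 0.2422·13262.3 + 0.3749·4793.0 ≈ 10810.5819...
→ 10810.58.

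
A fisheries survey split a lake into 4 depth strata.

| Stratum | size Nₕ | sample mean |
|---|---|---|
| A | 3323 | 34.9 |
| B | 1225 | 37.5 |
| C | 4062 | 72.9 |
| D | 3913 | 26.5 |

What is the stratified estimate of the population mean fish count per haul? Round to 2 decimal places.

x̄_st = (Σ Nₕx̄ₕ) / (Σ Nₕ) = (3323·34.9 + 1225·37.5 + 4062·72.9 + 3913·26.5) / 12523
= 561724.5 / 12523 = 44.8554... → 44.86.

44.86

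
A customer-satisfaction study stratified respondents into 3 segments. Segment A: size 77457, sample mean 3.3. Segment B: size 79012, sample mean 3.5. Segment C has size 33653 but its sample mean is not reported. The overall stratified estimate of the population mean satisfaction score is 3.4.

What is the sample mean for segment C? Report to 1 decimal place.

Σ Nₕx̄ₕ = N·μ, so 33653·x̄_C = 190122·3.4 − (77457·3.3 + 79012·3.5).
= 646414.8 − 532150.1 = 114264.7.
x̄_C = 114264.7 / 33653 = 3.395... → 3.4.

3.4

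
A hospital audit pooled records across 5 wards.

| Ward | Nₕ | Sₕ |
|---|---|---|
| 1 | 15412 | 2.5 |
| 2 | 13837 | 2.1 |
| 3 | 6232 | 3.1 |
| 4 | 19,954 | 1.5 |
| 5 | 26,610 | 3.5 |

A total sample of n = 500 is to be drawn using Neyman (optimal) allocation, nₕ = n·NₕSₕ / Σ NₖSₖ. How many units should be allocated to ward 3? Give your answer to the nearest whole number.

46

1: NₕSₕ = 15412·2.5 = 38530
2: NₕSₕ = 13837·2.1 = 29057.7
3: NₕSₕ = 6232·3.1 = 19319.2
4: NₕSₕ = 19954·1.5 = 29931
5: NₕSₕ = 26610·3.5 = 93135
Σ NₕSₕ = 209972.9.
n_3 = 500·19319.2/209972.9 = 46.004... → 46.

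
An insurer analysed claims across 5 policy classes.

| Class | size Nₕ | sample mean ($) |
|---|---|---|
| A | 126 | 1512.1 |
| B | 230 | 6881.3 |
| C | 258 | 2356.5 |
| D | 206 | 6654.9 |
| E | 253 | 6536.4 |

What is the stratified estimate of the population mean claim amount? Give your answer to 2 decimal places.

x̄_st = (Σ Nₕx̄ₕ) / (Σ Nₕ) = (126·1512.1 + 230·6881.3 + 258·2356.5 + 206·6654.9 + 253·6536.4) / 1073
= 5405819.2 / 1073 = 5038.0421... → 5038.04.

5038.04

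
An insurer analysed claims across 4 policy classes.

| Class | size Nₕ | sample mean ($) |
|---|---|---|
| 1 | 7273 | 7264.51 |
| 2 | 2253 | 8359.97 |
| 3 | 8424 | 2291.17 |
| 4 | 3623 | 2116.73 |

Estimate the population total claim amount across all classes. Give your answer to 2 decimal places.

98639522.51

1: 7273·7264.51 = 52834781.23
2: 2253·8359.97 = 18835012.41
3: 8424·2291.17 = 19300816.08
4: 3623·2116.73 = 7668912.79
τ̂ = Σ Nₕx̄ₕ = 98639522.51.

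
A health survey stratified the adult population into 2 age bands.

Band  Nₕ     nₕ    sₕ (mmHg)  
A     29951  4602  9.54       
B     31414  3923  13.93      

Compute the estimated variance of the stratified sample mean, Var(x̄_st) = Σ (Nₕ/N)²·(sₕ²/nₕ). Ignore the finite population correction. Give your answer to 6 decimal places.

0.017674

N = 61365; Wₕ = Nₕ/N.
band A: (29951/61365)²·9.54²/4602 = 0.004711198
band B: (31414/61365)²·13.93²/3923 = 0.012962505
Sum = 0.017673702 → 0.017674.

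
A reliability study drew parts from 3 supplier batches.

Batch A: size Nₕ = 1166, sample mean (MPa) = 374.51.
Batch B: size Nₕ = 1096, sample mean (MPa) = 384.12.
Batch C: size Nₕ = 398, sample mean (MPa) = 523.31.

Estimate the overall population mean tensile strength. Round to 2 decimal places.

400.73

N = 1166 + 1096 + 398 = 2660.
Weight each subgroup mean by Nₕ/N and sum.
Σ Nₕx̄ₕ = 1166·374.51 + 1096·384.12 + 398·523.31 = 436678.66 + 420995.52 + 208277.38 = 1065951.56.
Divide by N: 1065951.56 / 2660 = 400.7337... → 400.73.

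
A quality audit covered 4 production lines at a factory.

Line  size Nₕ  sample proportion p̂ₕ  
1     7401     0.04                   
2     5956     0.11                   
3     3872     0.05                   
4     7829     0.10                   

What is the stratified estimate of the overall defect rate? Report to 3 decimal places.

0.077

Wₕ = Nₕ/N with N = 25058: 0.2954, 0.2377, 0.1545, 0.3124.
p̂_st = 0.2954·0.04 + 0.2377·0.11 + 0.1545·0.05 + 0.3124·0.10 ≈ 0.07693... → 0.077.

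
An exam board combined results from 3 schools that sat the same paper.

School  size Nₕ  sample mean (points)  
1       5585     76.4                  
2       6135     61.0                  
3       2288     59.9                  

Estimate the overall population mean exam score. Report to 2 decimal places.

N = 5585 + 6135 + 2288 = 14008.
Weight each subgroup mean by Nₕ/N and sum.
Σ Nₕx̄ₕ = 5585·76.4 + 6135·61.0 + 2288·59.9 = 426694 + 374235 + 137051.2 = 937980.2.
Divide by N: 937980.2 / 14008 = 66.9603... → 66.96.

66.96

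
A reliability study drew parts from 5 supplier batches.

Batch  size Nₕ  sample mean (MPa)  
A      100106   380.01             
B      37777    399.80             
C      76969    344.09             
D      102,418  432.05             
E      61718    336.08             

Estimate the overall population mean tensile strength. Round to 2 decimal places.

381.60

N = 378988; weights Wₕ = Nₕ/N = (0.2641, 0.0997, 0.2031, 0.2702, 0.1628).
x̄_st = Σ Wₕ·x̄ₕ = 0.2641·380.01 + 0.0997·399.80 + 0.2031·344.09 + 0.2702·432.05 + 0.1628·336.08 ≈ 381.5970...
→ 381.60.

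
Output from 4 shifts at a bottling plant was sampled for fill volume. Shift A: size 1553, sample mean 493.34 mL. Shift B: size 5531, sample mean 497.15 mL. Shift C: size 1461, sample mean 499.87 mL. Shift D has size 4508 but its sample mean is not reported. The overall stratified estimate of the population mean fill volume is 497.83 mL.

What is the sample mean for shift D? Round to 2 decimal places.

499.55

Σ Nₕx̄ₕ = N·μ, so 4508·x̄_D = 13053·497.83 − (1553·493.34 + 5531·497.15 + 1461·499.87).
= 6498174.99 − 4246203.74 = 2251971.25.
x̄_D = 2251971.25 / 4508 = 499.5500... → 499.55.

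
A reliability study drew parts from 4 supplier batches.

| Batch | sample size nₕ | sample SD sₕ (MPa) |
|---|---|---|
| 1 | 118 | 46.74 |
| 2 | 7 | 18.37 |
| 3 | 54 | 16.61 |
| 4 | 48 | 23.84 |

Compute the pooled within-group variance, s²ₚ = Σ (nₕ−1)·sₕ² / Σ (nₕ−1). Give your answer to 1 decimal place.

1: (118−1)·46.74² = 117·2184.6276 = 255601.4292
2: (7−1)·18.37² = 6·337.4569 = 2024.7414
3: (54−1)·16.61² = 53·275.8921 = 14622.2813
4: (48−1)·23.84² = 47·568.3456 = 26712.2432
Numerator = 298960.6951; denominator = Σ(nₕ−1) = 223.
s²ₚ = 298960.6951/223 = 1340.631... → 1340.6.

1340.6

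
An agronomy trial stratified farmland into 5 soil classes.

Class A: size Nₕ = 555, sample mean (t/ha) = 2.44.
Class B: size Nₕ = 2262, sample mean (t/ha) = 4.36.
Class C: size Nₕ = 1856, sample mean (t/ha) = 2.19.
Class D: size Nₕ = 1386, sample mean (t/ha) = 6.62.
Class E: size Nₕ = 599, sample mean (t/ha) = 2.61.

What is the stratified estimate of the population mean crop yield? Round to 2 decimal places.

N = 6658; weights Wₕ = Nₕ/N = (0.0834, 0.3397, 0.2788, 0.2082, 0.0900).
x̄_st = Σ Wₕ·x̄ₕ = 0.0834·2.44 + 0.3397·4.36 + 0.2788·2.19 + 0.2082·6.62 + 0.0900·2.61 ≈ 3.9081...
→ 3.91.

3.91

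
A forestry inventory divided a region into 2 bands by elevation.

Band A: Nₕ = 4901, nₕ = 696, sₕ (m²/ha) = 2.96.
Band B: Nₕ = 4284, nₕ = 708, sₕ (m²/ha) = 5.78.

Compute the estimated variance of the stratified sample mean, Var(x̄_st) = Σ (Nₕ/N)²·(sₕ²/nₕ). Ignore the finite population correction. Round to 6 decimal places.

0.013849

N = 9185; Wₕ = Nₕ/N.
band A: (4901/9185)²·2.96²/696 = 0.003584142
band B: (4284/9185)²·5.78²/708 = 0.010265096
Sum = 0.013849239 → 0.013849.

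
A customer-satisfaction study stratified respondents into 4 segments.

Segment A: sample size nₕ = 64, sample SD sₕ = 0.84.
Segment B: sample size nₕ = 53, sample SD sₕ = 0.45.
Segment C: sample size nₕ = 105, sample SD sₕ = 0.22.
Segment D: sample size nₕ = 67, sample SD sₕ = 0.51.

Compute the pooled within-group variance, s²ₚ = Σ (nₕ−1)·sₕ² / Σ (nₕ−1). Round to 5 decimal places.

0.27082

A: (64−1)·0.84² = 63·0.7056 = 44.4528
B: (53−1)·0.45² = 52·0.2025 = 10.53
C: (105−1)·0.22² = 104·0.0484 = 5.0336
D: (67−1)·0.51² = 66·0.2601 = 17.1666
Numerator = 77.183; denominator = Σ(nₕ−1) = 285.
s²ₚ = 77.183/285 = 0.2708175... → 0.27082.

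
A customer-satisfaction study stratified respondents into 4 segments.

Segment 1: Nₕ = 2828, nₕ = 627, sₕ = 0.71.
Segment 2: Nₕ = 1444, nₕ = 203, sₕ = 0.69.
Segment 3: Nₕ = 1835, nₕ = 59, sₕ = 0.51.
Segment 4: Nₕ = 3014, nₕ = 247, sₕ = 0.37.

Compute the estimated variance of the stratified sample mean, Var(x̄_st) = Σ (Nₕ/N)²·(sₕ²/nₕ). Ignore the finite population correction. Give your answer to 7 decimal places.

N = 9121. Term for each stratum: Wₕ²sₕ²/nₕ.
Var(x̄_st) = 0.0000772900 + 0.0000587830 + 0.0001784332 + 0.0000605213 = 0.0003750274 → 0.0003750.

0.0003750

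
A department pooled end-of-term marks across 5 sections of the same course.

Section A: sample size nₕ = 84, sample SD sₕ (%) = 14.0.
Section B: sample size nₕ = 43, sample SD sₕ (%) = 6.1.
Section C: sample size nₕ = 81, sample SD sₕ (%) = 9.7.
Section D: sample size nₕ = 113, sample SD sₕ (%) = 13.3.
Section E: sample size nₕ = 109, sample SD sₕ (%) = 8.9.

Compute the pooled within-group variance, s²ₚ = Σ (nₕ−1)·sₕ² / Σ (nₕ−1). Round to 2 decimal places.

126.41

Degrees of freedom: 83 + 42 + 80 + 112 + 108 = 425.
Σ(nₕ−1)sₕ² = 83·196 + 42·37.21 + 80·94.09 + 112·176.89 + 108·79.21 = 53724.38.
s²ₚ = 53724.38 / 425 = 126.4103... → 126.41.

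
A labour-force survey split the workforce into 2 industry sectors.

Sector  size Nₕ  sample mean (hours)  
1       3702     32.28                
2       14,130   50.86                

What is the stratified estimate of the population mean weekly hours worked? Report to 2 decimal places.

N = 3702 + 14130 = 17832.
The stratified mean weights each stratum mean by its population share Nₕ/N.
Σ Nₕx̄ₕ = 3702·32.28 + 14130·50.86 = 119500.56 + 718651.8 = 838152.36.
Divide by N: 838152.36 / 17832 = 47.0027... → 47.00.

47.00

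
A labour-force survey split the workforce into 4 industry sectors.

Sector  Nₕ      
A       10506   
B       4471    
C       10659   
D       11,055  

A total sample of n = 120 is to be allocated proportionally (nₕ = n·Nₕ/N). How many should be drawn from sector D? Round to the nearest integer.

N = 10506 + 4471 + 10659 + 11055 = 36691.
n_D = 120·11055/36691 = 36.156... → 36.

36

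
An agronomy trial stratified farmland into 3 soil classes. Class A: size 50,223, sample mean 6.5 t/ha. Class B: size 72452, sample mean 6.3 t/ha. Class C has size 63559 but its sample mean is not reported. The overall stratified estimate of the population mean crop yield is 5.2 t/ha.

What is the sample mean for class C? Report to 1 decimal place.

N = 50223 + 72452 + 63559 = 186234.
Overall total = μ·N = 5.2·186234 = 968416.8.
Subtract the known strata: 50223·6.5 + 72452·6.3 = 782897.1.
Remaining total for class C: 968416.8 − 782897.1 = 185519.7.
Divide by its size: 185519.7 / 63559 = 2.919... → 2.9.

2.9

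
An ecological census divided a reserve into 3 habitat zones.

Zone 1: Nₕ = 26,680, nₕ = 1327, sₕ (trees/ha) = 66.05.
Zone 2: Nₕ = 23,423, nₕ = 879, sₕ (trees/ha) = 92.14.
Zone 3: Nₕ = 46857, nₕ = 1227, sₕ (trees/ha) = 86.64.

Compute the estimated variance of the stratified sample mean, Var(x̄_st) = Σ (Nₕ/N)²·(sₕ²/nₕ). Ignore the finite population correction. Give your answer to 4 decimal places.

2.2413

N = 96960. Term for each stratum: Wₕ²sₕ²/nₕ.
Var(x̄_st) = 0.2489208 + 0.5636472 + 1.4287494 = 2.2413174 → 2.2413.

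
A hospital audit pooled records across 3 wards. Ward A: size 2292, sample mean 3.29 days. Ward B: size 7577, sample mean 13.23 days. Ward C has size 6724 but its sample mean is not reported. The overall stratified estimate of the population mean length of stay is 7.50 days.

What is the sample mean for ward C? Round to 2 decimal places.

2.48

Σ Nₕx̄ₕ = N·μ, so 6724·x̄_C = 16593·7.50 − (2292·3.29 + 7577·13.23).
= 124447.5 − 107784.39 = 16663.11.
x̄_C = 16663.11 / 6724 = 2.4782... → 2.48.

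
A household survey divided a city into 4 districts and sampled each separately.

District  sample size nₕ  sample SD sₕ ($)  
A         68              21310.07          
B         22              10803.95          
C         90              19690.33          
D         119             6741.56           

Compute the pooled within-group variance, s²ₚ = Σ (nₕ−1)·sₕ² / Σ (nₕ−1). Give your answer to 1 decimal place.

246597486.9

Degrees of freedom: 67 + 21 + 89 + 118 = 295.
Σ(nₕ−1)sₕ² = 67·454119083.4049 + 21·116725335.6025 + 89·387709095.5089 + 118·45448631.2336 = 72746258621.6377.
s²ₚ = 72746258621.6377 / 295 = 246597486.853... → 246597486.9.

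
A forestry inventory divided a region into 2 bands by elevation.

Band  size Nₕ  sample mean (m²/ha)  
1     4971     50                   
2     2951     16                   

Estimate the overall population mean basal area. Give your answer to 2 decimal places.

37.33

N = 4971 + 2951 = 7922.
Weight each subgroup mean by Nₕ/N and sum.
Σ Nₕx̄ₕ = 4971·50 + 2951·16 = 248550 + 47216 = 295766.
Divide by N: 295766 / 7922 = 37.3348... → 37.33.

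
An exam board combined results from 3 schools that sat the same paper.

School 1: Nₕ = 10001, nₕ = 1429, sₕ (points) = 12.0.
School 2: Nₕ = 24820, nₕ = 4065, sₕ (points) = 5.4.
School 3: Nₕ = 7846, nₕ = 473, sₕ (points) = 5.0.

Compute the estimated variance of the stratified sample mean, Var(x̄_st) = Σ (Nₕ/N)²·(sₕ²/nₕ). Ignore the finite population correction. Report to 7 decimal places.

N = 42667; Wₕ = Nₕ/N.
school 1: (10001/42667)²·12.0²/1429 = 0.0055364694
school 2: (24820/42667)²·5.4²/4065 = 0.0024274277
school 3: (7846/42667)²·5.0²/473 = 0.0017872745
Sum = 0.0097511716 → 0.0097512.

0.0097512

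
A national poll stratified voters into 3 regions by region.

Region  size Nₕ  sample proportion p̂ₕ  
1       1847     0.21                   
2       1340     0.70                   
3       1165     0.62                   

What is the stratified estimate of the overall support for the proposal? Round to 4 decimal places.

Wₕ = Nₕ/N with N = 4352: 0.4244, 0.3079, 0.2677.
p̂_st = 0.4244·0.21 + 0.3079·0.70 + 0.2677·0.62 ≈ 0.470627... → 0.4706.

0.4706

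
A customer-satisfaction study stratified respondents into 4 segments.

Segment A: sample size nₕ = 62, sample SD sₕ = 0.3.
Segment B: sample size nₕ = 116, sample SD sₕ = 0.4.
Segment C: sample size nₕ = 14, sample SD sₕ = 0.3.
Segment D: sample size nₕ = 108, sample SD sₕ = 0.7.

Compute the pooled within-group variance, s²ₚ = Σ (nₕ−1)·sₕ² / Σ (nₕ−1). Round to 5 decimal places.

Degrees of freedom: 61 + 115 + 13 + 107 = 296.
Σ(nₕ−1)sₕ² = 61·0.09 + 115·0.16 + 13·0.09 + 107·0.49 = 77.49.
s²ₚ = 77.49 / 296 = 0.2617905... → 0.26179.

0.26179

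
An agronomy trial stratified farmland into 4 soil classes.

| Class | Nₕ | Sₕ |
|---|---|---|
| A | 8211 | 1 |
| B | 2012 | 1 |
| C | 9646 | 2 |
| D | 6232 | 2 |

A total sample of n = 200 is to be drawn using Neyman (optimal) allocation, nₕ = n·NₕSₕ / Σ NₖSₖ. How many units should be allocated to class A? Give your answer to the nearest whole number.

Σ NₕSₕ = 8211·1 + 2012·1 + 9646·2 + 6232·2 = 41979.
Share for A: 8211/41979 = 0.19560.
n_A = 200 × 0.19560 = 39.120... → 39.

39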